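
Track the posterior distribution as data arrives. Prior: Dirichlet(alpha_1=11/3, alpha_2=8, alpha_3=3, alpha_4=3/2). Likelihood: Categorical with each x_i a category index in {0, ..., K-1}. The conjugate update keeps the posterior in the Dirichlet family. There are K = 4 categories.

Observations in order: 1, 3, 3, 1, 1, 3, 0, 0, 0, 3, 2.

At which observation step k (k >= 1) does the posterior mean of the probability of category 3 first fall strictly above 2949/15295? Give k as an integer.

k = 6

obs 1: x=1 → posterior Dirichlet(11/3, 9, 3, 3/2)
obs 2: x=3 → posterior Dirichlet(11/3, 9, 3, 5/2)
obs 3: x=3 → posterior Dirichlet(11/3, 9, 3, 7/2)
obs 4: x=1 → posterior Dirichlet(11/3, 10, 3, 7/2)
obs 5: x=1 → posterior Dirichlet(11/3, 11, 3, 7/2)
obs 6: x=3 → posterior Dirichlet(11/3, 11, 3, 9/2)
obs 7: x=0 → posterior Dirichlet(14/3, 11, 3, 9/2)
obs 8: x=0 → posterior Dirichlet(17/3, 11, 3, 9/2)
obs 9: x=0 → posterior Dirichlet(20/3, 11, 3, 9/2)
obs 10: x=3 → posterior Dirichlet(20/3, 11, 3, 11/2)
obs 11: x=2 → posterior Dirichlet(20/3, 11, 4, 11/2)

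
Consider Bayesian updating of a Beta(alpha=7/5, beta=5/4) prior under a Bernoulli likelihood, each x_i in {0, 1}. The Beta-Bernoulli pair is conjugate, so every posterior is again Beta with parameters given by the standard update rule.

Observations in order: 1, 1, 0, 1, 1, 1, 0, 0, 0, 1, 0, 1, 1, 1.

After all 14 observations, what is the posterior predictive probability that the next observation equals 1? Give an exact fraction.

208/333

obs 1: x=1 → posterior Beta(12/5, 5/4)
obs 2: x=1 → posterior Beta(17/5, 5/4)
obs 3: x=0 → posterior Beta(17/5, 9/4)
obs 4: x=1 → posterior Beta(22/5, 9/4)
obs 5: x=1 → posterior Beta(27/5, 9/4)
obs 6: x=1 → posterior Beta(32/5, 9/4)
obs 7: x=0 → posterior Beta(32/5, 13/4)
obs 8: x=0 → posterior Beta(32/5, 17/4)
obs 9: x=0 → posterior Beta(32/5, 21/4)
obs 10: x=1 → posterior Beta(37/5, 21/4)
obs 11: x=0 → posterior Beta(37/5, 25/4)
obs 12: x=1 → posterior Beta(42/5, 25/4)
obs 13: x=1 → posterior Beta(47/5, 25/4)
obs 14: x=1 → posterior Beta(52/5, 25/4)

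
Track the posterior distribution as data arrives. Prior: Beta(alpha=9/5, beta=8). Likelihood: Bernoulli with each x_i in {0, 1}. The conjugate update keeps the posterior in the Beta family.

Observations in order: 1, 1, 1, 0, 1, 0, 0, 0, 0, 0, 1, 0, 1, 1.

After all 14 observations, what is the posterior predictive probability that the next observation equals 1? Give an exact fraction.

obs 1: x=1 → posterior Beta(14/5, 8)
obs 2: x=1 → posterior Beta(19/5, 8)
obs 3: x=1 → posterior Beta(24/5, 8)
obs 4: x=0 → posterior Beta(24/5, 9)
obs 5: x=1 → posterior Beta(29/5, 9)
obs 6: x=0 → posterior Beta(29/5, 10)
obs 7: x=0 → posterior Beta(29/5, 11)
obs 8: x=0 → posterior Beta(29/5, 12)
obs 9: x=0 → posterior Beta(29/5, 13)
obs 10: x=0 → posterior Beta(29/5, 14)
obs 11: x=1 → posterior Beta(34/5, 14)
obs 12: x=0 → posterior Beta(34/5, 15)
obs 13: x=1 → posterior Beta(39/5, 15)
obs 14: x=1 → posterior Beta(44/5, 15)

44/119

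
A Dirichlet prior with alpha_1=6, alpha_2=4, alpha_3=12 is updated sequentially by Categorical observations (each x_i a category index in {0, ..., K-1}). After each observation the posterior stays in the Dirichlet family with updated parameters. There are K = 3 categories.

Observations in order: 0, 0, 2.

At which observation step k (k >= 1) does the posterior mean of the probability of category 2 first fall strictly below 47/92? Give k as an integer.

obs 1: x=0 → posterior Dirichlet(7, 4, 12)
obs 2: x=0 → posterior Dirichlet(8, 4, 12)
obs 3: x=2 → posterior Dirichlet(8, 4, 13)

k = 2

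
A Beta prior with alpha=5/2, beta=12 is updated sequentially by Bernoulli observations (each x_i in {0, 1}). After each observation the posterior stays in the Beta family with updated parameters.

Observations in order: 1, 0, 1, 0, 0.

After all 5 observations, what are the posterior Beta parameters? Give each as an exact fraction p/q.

alpha=9/2, beta=15

obs 1: x=1 → posterior Beta(7/2, 12)
obs 2: x=0 → posterior Beta(7/2, 13)
obs 3: x=1 → posterior Beta(9/2, 13)
obs 4: x=0 → posterior Beta(9/2, 14)
obs 5: x=0 → posterior Beta(9/2, 15)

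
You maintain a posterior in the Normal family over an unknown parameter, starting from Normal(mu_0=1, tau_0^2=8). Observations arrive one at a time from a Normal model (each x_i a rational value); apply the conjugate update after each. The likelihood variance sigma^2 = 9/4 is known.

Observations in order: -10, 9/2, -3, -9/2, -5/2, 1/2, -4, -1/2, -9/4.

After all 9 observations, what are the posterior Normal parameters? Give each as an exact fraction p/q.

mu_0=-229/99, tau_0^2=8/33

obs 1: x=-10 → posterior Normal(-311/41, 72/41)
obs 2: x=9/2 → posterior Normal(-167/73, 72/73)
obs 3: x=-3 → posterior Normal(-263/105, 24/35)
obs 4: x=-9/2 → posterior Normal(-407/137, 72/137)
obs 5: x=-5/2 → posterior Normal(-487/169, 72/169)
obs 6: x=1/2 → posterior Normal(-157/67, 24/67)
obs 7: x=-4 → posterior Normal(-599/233, 72/233)
obs 8: x=-1/2 → posterior Normal(-123/53, 72/265)
obs 9: x=-9/4 → posterior Normal(-229/99, 8/33)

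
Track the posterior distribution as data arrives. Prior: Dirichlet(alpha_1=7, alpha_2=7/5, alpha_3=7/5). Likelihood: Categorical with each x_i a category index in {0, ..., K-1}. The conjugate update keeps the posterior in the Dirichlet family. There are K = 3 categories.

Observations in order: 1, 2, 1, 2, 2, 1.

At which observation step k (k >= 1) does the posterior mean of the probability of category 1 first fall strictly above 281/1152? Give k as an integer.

k = 3

obs 1: x=1 → posterior Dirichlet(7, 12/5, 7/5)
obs 2: x=2 → posterior Dirichlet(7, 12/5, 12/5)
obs 3: x=1 → posterior Dirichlet(7, 17/5, 12/5)
obs 4: x=2 → posterior Dirichlet(7, 17/5, 17/5)
obs 5: x=2 → posterior Dirichlet(7, 17/5, 22/5)
obs 6: x=1 → posterior Dirichlet(7, 22/5, 22/5)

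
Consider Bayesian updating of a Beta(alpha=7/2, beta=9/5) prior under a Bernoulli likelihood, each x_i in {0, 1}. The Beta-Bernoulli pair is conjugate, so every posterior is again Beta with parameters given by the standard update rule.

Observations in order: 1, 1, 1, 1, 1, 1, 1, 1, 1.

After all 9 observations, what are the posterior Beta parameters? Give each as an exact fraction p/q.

alpha=25/2, beta=9/5

obs 1: x=1 → posterior Beta(9/2, 9/5)
obs 2: x=1 → posterior Beta(11/2, 9/5)
obs 3: x=1 → posterior Beta(13/2, 9/5)
obs 4: x=1 → posterior Beta(15/2, 9/5)
obs 5: x=1 → posterior Beta(17/2, 9/5)
obs 6: x=1 → posterior Beta(19/2, 9/5)
obs 7: x=1 → posterior Beta(21/2, 9/5)
obs 8: x=1 → posterior Beta(23/2, 9/5)
obs 9: x=1 → posterior Beta(25/2, 9/5)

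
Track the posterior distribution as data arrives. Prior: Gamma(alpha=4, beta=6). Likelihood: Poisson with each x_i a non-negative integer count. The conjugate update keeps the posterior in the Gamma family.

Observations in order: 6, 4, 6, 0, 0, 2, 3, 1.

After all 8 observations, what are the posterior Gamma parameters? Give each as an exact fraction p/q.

alpha=26, beta=14

obs 1: x=6 → posterior Gamma(10, 7)
obs 2: x=4 → posterior Gamma(14, 8)
obs 3: x=6 → posterior Gamma(20, 9)
obs 4: x=0 → posterior Gamma(20, 10)
obs 5: x=0 → posterior Gamma(20, 11)
obs 6: x=2 → posterior Gamma(22, 12)
obs 7: x=3 → posterior Gamma(25, 13)
obs 8: x=1 → posterior Gamma(26, 14)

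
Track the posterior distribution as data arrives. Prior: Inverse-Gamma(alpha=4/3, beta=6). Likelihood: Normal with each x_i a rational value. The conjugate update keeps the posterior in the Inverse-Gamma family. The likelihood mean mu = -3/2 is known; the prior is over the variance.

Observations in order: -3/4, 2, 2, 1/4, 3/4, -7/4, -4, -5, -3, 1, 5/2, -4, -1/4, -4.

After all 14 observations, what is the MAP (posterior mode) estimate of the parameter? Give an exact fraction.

obs 1: x=-3/4 → posterior Inverse-Gamma(11/6, 201/32)
obs 2: x=2 → posterior Inverse-Gamma(7/3, 397/32)
obs 3: x=2 → posterior Inverse-Gamma(17/6, 593/32)
obs 4: x=1/4 → posterior Inverse-Gamma(10/3, 321/16)
obs 5: x=3/4 → posterior Inverse-Gamma(23/6, 723/32)
obs 6: x=-7/4 → posterior Inverse-Gamma(13/3, 181/8)
obs 7: x=-4 → posterior Inverse-Gamma(29/6, 103/4)
obs 8: x=-5 → posterior Inverse-Gamma(16/3, 255/8)
obs 9: x=-3 → posterior Inverse-Gamma(35/6, 33)
obs 10: x=1 → posterior Inverse-Gamma(19/3, 289/8)
obs 11: x=5/2 → posterior Inverse-Gamma(41/6, 353/8)
obs 12: x=-4 → posterior Inverse-Gamma(22/3, 189/4)
obs 13: x=-1/4 → posterior Inverse-Gamma(47/6, 1537/32)
obs 14: x=-4 → posterior Inverse-Gamma(25/3, 1637/32)

4911/896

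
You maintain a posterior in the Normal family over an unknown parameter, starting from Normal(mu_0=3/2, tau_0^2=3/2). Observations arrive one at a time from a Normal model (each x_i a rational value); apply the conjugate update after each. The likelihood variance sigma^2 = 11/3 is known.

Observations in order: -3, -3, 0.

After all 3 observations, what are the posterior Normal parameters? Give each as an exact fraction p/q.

mu_0=-3/7, tau_0^2=33/49

obs 1: x=-3 → posterior Normal(6/31, 33/31)
obs 2: x=-3 → posterior Normal(-21/40, 33/40)
obs 3: x=0 → posterior Normal(-3/7, 33/49)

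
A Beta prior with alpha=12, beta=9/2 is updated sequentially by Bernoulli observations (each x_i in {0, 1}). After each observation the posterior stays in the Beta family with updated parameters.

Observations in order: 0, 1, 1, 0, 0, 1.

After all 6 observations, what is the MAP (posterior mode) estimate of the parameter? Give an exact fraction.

28/41

obs 1: x=0 → posterior Beta(12, 11/2)
obs 2: x=1 → posterior Beta(13, 11/2)
obs 3: x=1 → posterior Beta(14, 11/2)
obs 4: x=0 → posterior Beta(14, 13/2)
obs 5: x=0 → posterior Beta(14, 15/2)
obs 6: x=1 → posterior Beta(15, 15/2)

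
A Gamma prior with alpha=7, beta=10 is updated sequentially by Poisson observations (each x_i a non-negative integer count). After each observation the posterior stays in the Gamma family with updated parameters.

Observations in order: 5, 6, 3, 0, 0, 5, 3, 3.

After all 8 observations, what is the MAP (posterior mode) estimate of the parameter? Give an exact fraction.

31/18

obs 1: x=5 → posterior Gamma(12, 11)
obs 2: x=6 → posterior Gamma(18, 12)
obs 3: x=3 → posterior Gamma(21, 13)
obs 4: x=0 → posterior Gamma(21, 14)
obs 5: x=0 → posterior Gamma(21, 15)
obs 6: x=5 → posterior Gamma(26, 16)
obs 7: x=3 → posterior Gamma(29, 17)
obs 8: x=3 → posterior Gamma(32, 18)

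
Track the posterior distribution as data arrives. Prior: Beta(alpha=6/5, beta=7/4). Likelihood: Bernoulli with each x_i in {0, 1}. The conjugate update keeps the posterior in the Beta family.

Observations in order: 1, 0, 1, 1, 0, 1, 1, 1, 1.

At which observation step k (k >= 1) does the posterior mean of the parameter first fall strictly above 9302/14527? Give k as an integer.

obs 1: x=1 → posterior Beta(11/5, 7/4)
obs 2: x=0 → posterior Beta(11/5, 11/4)
obs 3: x=1 → posterior Beta(16/5, 11/4)
obs 4: x=1 → posterior Beta(21/5, 11/4)
obs 5: x=0 → posterior Beta(21/5, 15/4)
obs 6: x=1 → posterior Beta(26/5, 15/4)
obs 7: x=1 → posterior Beta(31/5, 15/4)
obs 8: x=1 → posterior Beta(36/5, 15/4)
obs 9: x=1 → posterior Beta(41/5, 15/4)

k = 8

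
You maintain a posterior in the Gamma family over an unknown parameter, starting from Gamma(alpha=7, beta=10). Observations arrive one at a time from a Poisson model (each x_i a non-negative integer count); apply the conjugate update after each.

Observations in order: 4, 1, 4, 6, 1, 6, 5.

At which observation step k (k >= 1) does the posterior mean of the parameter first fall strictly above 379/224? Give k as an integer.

obs 1: x=4 → posterior Gamma(11, 11)
obs 2: x=1 → posterior Gamma(12, 12)
obs 3: x=4 → posterior Gamma(16, 13)
obs 4: x=6 → posterior Gamma(22, 14)
obs 5: x=1 → posterior Gamma(23, 15)
obs 6: x=6 → posterior Gamma(29, 16)
obs 7: x=5 → posterior Gamma(34, 17)

k = 6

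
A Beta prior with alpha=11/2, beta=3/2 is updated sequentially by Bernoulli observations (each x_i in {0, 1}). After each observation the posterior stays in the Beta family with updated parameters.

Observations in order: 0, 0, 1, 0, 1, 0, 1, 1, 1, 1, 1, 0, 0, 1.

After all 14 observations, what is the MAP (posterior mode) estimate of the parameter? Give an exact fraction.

obs 1: x=0 → posterior Beta(11/2, 5/2)
obs 2: x=0 → posterior Beta(11/2, 7/2)
obs 3: x=1 → posterior Beta(13/2, 7/2)
obs 4: x=0 → posterior Beta(13/2, 9/2)
obs 5: x=1 → posterior Beta(15/2, 9/2)
obs 6: x=0 → posterior Beta(15/2, 11/2)
obs 7: x=1 → posterior Beta(17/2, 11/2)
obs 8: x=1 → posterior Beta(19/2, 11/2)
obs 9: x=1 → posterior Beta(21/2, 11/2)
obs 10: x=1 → posterior Beta(23/2, 11/2)
obs 11: x=1 → posterior Beta(25/2, 11/2)
obs 12: x=0 → posterior Beta(25/2, 13/2)
obs 13: x=0 → posterior Beta(25/2, 15/2)
obs 14: x=1 → posterior Beta(27/2, 15/2)

25/38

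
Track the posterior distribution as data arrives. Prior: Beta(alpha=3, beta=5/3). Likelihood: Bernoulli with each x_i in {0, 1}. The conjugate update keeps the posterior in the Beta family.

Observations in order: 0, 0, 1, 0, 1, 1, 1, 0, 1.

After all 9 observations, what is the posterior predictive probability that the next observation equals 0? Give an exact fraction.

obs 1: x=0 → posterior Beta(3, 8/3)
obs 2: x=0 → posterior Beta(3, 11/3)
obs 3: x=1 → posterior Beta(4, 11/3)
obs 4: x=0 → posterior Beta(4, 14/3)
obs 5: x=1 → posterior Beta(5, 14/3)
obs 6: x=1 → posterior Beta(6, 14/3)
obs 7: x=1 → posterior Beta(7, 14/3)
obs 8: x=0 → posterior Beta(7, 17/3)
obs 9: x=1 → posterior Beta(8, 17/3)

17/41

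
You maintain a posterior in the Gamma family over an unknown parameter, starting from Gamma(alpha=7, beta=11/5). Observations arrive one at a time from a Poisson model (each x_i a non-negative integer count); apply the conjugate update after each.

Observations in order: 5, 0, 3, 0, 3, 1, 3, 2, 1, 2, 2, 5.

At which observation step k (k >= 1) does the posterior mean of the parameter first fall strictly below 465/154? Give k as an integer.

k = 2

obs 1: x=5 → posterior Gamma(12, 16/5)
obs 2: x=0 → posterior Gamma(12, 21/5)
obs 3: x=3 → posterior Gamma(15, 26/5)
obs 4: x=0 → posterior Gamma(15, 31/5)
obs 5: x=3 → posterior Gamma(18, 36/5)
obs 6: x=1 → posterior Gamma(19, 41/5)
obs 7: x=3 → posterior Gamma(22, 46/5)
obs 8: x=2 → posterior Gamma(24, 51/5)
obs 9: x=1 → posterior Gamma(25, 56/5)
obs 10: x=2 → posterior Gamma(27, 61/5)
obs 11: x=2 → posterior Gamma(29, 66/5)
obs 12: x=5 → posterior Gamma(34, 71/5)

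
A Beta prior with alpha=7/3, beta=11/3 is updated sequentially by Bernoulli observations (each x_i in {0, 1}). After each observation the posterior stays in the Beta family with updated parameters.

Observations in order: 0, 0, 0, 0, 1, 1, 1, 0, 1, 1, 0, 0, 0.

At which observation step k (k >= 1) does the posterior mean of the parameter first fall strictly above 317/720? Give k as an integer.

obs 1: x=0 → posterior Beta(7/3, 14/3)
obs 2: x=0 → posterior Beta(7/3, 17/3)
obs 3: x=0 → posterior Beta(7/3, 20/3)
obs 4: x=0 → posterior Beta(7/3, 23/3)
obs 5: x=1 → posterior Beta(10/3, 23/3)
obs 6: x=1 → posterior Beta(13/3, 23/3)
obs 7: x=1 → posterior Beta(16/3, 23/3)
obs 8: x=0 → posterior Beta(16/3, 26/3)
obs 9: x=1 → posterior Beta(19/3, 26/3)
obs 10: x=1 → posterior Beta(22/3, 26/3)
obs 11: x=0 → posterior Beta(22/3, 29/3)
obs 12: x=0 → posterior Beta(22/3, 32/3)
obs 13: x=0 → posterior Beta(22/3, 35/3)

k = 10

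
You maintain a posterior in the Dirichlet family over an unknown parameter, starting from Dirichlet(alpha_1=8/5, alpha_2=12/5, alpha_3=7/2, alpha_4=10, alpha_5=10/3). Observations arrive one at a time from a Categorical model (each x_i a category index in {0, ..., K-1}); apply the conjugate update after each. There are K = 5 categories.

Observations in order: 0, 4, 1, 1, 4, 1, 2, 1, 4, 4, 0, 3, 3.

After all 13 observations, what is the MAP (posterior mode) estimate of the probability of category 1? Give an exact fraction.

162/865

obs 1: x=0 → posterior Dirichlet(13/5, 12/5, 7/2, 10, 10/3)
obs 2: x=4 → posterior Dirichlet(13/5, 12/5, 7/2, 10, 13/3)
obs 3: x=1 → posterior Dirichlet(13/5, 17/5, 7/2, 10, 13/3)
obs 4: x=1 → posterior Dirichlet(13/5, 22/5, 7/2, 10, 13/3)
obs 5: x=4 → posterior Dirichlet(13/5, 22/5, 7/2, 10, 16/3)
obs 6: x=1 → posterior Dirichlet(13/5, 27/5, 7/2, 10, 16/3)
obs 7: x=2 → posterior Dirichlet(13/5, 27/5, 9/2, 10, 16/3)
obs 8: x=1 → posterior Dirichlet(13/5, 32/5, 9/2, 10, 16/3)
obs 9: x=4 → posterior Dirichlet(13/5, 32/5, 9/2, 10, 19/3)
obs 10: x=4 → posterior Dirichlet(13/5, 32/5, 9/2, 10, 22/3)
obs 11: x=0 → posterior Dirichlet(18/5, 32/5, 9/2, 10, 22/3)
obs 12: x=3 → posterior Dirichlet(18/5, 32/5, 9/2, 11, 22/3)
obs 13: x=3 → posterior Dirichlet(18/5, 32/5, 9/2, 12, 22/3)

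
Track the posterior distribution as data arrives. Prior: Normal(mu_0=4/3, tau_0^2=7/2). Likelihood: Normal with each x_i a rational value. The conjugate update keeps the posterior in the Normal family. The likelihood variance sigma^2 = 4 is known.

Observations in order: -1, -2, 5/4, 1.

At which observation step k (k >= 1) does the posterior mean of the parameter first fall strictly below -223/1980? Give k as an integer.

obs 1: x=-1 → posterior Normal(11/45, 28/15)
obs 2: x=-2 → posterior Normal(-31/66, 14/11)
obs 3: x=5/4 → posterior Normal(-19/348, 28/29)
obs 4: x=1 → posterior Normal(65/432, 7/9)

k = 2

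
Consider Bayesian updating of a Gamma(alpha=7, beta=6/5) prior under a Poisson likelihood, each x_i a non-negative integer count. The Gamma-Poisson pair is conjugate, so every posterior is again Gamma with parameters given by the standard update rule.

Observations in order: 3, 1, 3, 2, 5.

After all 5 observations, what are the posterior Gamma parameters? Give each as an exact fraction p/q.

alpha=21, beta=31/5

obs 1: x=3 → posterior Gamma(10, 11/5)
obs 2: x=1 → posterior Gamma(11, 16/5)
obs 3: x=3 → posterior Gamma(14, 21/5)
obs 4: x=2 → posterior Gamma(16, 26/5)
obs 5: x=5 → posterior Gamma(21, 31/5)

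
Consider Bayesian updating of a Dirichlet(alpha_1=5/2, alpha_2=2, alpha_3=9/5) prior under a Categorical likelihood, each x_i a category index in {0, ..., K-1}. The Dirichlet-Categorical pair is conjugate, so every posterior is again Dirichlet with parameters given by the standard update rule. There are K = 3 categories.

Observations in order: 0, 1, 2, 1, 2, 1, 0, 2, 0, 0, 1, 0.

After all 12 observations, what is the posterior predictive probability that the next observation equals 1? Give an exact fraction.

obs 1: x=0 → posterior Dirichlet(7/2, 2, 9/5)
obs 2: x=1 → posterior Dirichlet(7/2, 3, 9/5)
obs 3: x=2 → posterior Dirichlet(7/2, 3, 14/5)
obs 4: x=1 → posterior Dirichlet(7/2, 4, 14/5)
obs 5: x=2 → posterior Dirichlet(7/2, 4, 19/5)
obs 6: x=1 → posterior Dirichlet(7/2, 5, 19/5)
obs 7: x=0 → posterior Dirichlet(9/2, 5, 19/5)
obs 8: x=2 → posterior Dirichlet(9/2, 5, 24/5)
obs 9: x=0 → posterior Dirichlet(11/2, 5, 24/5)
obs 10: x=0 → posterior Dirichlet(13/2, 5, 24/5)
obs 11: x=1 → posterior Dirichlet(13/2, 6, 24/5)
obs 12: x=0 → posterior Dirichlet(15/2, 6, 24/5)

20/61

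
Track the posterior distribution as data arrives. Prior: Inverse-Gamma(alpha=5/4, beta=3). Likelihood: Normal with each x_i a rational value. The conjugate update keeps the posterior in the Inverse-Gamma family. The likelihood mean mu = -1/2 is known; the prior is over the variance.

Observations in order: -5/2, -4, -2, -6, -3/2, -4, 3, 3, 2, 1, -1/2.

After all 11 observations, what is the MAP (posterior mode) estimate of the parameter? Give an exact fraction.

202/31

obs 1: x=-5/2 → posterior Inverse-Gamma(7/4, 5)
obs 2: x=-4 → posterior Inverse-Gamma(9/4, 89/8)
obs 3: x=-2 → posterior Inverse-Gamma(11/4, 49/4)
obs 4: x=-6 → posterior Inverse-Gamma(13/4, 219/8)
obs 5: x=-3/2 → posterior Inverse-Gamma(15/4, 223/8)
obs 6: x=-4 → posterior Inverse-Gamma(17/4, 34)
obs 7: x=3 → posterior Inverse-Gamma(19/4, 321/8)
obs 8: x=3 → posterior Inverse-Gamma(21/4, 185/4)
obs 9: x=2 → posterior Inverse-Gamma(23/4, 395/8)
obs 10: x=1 → posterior Inverse-Gamma(25/4, 101/2)
obs 11: x=-1/2 → posterior Inverse-Gamma(27/4, 101/2)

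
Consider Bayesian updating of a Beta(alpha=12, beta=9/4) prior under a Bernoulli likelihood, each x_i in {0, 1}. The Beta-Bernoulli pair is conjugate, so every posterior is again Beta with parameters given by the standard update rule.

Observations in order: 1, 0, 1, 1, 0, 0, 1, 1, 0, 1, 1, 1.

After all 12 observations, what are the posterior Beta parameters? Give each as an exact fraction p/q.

alpha=20, beta=25/4

obs 1: x=1 → posterior Beta(13, 9/4)
obs 2: x=0 → posterior Beta(13, 13/4)
obs 3: x=1 → posterior Beta(14, 13/4)
obs 4: x=1 → posterior Beta(15, 13/4)
obs 5: x=0 → posterior Beta(15, 17/4)
obs 6: x=0 → posterior Beta(15, 21/4)
obs 7: x=1 → posterior Beta(16, 21/4)
obs 8: x=1 → posterior Beta(17, 21/4)
obs 9: x=0 → posterior Beta(17, 25/4)
obs 10: x=1 → posterior Beta(18, 25/4)
obs 11: x=1 → posterior Beta(19, 25/4)
obs 12: x=1 → posterior Beta(20, 25/4)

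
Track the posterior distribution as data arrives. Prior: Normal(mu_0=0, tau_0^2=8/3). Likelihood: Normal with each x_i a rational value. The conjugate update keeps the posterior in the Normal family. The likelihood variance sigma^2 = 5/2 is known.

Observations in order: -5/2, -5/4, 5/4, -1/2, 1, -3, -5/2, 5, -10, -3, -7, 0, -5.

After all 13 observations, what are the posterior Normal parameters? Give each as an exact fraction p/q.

obs 1: x=-5/2 → posterior Normal(-40/31, 40/31)
obs 2: x=-5/4 → posterior Normal(-60/47, 40/47)
obs 3: x=5/4 → posterior Normal(-40/63, 40/63)
obs 4: x=-1/2 → posterior Normal(-48/79, 40/79)
obs 5: x=1 → posterior Normal(-32/95, 8/19)
obs 6: x=-3 → posterior Normal(-80/111, 40/111)
obs 7: x=-5/2 → posterior Normal(-120/127, 40/127)
obs 8: x=5 → posterior Normal(-40/143, 40/143)
obs 9: x=-10 → posterior Normal(-200/159, 40/159)
obs 10: x=-3 → posterior Normal(-248/175, 8/35)
obs 11: x=-7 → posterior Normal(-360/191, 40/191)
obs 12: x=0 → posterior Normal(-40/23, 40/207)
obs 13: x=-5 → posterior Normal(-440/223, 40/223)

mu_0=-440/223, tau_0^2=40/223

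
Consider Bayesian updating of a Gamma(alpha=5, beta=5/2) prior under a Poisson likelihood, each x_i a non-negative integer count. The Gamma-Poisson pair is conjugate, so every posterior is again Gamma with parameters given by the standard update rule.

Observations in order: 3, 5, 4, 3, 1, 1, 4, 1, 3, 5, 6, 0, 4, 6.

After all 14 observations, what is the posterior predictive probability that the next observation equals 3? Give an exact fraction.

obs 1: x=3 → posterior Gamma(8, 7/2)
obs 2: x=5 → posterior Gamma(13, 9/2)
obs 3: x=4 → posterior Gamma(17, 11/2)
obs 4: x=3 → posterior Gamma(20, 13/2)
obs 5: x=1 → posterior Gamma(21, 15/2)
obs 6: x=1 → posterior Gamma(22, 17/2)
obs 7: x=4 → posterior Gamma(26, 19/2)
obs 8: x=1 → posterior Gamma(27, 21/2)
obs 9: x=3 → posterior Gamma(30, 23/2)
obs 10: x=5 → posterior Gamma(35, 25/2)
obs 11: x=6 → posterior Gamma(41, 27/2)
obs 12: x=0 → posterior Gamma(41, 29/2)
obs 13: x=4 → posterior Gamma(45, 31/2)
obs 14: x=6 → posterior Gamma(51, 33/2)

52119358267371589233098567827396810801573278057774499156660172879576569543677739536/239703510784641058652693795677930848484052320179760187102147028781473636627197265625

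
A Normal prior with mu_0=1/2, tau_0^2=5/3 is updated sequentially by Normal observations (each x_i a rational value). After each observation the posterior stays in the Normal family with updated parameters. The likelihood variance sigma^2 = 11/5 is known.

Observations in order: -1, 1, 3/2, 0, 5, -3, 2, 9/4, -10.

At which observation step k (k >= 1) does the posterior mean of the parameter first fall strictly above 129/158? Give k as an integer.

k = 5

obs 1: x=-1 → posterior Normal(-17/116, 55/58)
obs 2: x=1 → posterior Normal(33/166, 55/83)
obs 3: x=3/2 → posterior Normal(1/2, 55/108)
obs 4: x=0 → posterior Normal(54/133, 55/133)
obs 5: x=5 → posterior Normal(179/158, 55/158)
obs 6: x=-3 → posterior Normal(104/183, 55/183)
obs 7: x=2 → posterior Normal(77/104, 55/208)
obs 8: x=9/4 → posterior Normal(841/932, 55/233)
obs 9: x=-10 → posterior Normal(-53/344, 55/258)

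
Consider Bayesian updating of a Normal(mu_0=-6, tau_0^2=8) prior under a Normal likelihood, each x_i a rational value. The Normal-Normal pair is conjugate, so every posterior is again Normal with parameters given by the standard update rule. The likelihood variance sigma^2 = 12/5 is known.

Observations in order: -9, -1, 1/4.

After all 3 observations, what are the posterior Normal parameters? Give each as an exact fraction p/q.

mu_0=-7/2, tau_0^2=8/11

obs 1: x=-9 → posterior Normal(-108/13, 24/13)
obs 2: x=-1 → posterior Normal(-118/23, 24/23)
obs 3: x=1/4 → posterior Normal(-7/2, 8/11)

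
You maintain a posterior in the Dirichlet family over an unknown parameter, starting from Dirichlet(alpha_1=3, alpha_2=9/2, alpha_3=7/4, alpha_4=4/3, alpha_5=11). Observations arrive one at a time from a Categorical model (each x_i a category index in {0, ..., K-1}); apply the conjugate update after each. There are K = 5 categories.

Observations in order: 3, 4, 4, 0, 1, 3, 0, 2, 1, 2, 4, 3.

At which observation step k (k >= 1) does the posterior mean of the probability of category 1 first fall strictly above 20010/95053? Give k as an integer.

k = 9

obs 1: x=3 → posterior Dirichlet(3, 9/2, 7/4, 7/3, 11)
obs 2: x=4 → posterior Dirichlet(3, 9/2, 7/4, 7/3, 12)
obs 3: x=4 → posterior Dirichlet(3, 9/2, 7/4, 7/3, 13)
obs 4: x=0 → posterior Dirichlet(4, 9/2, 7/4, 7/3, 13)
obs 5: x=1 → posterior Dirichlet(4, 11/2, 7/4, 7/3, 13)
obs 6: x=3 → posterior Dirichlet(4, 11/2, 7/4, 10/3, 13)
obs 7: x=0 → posterior Dirichlet(5, 11/2, 7/4, 10/3, 13)
obs 8: x=2 → posterior Dirichlet(5, 11/2, 11/4, 10/3, 13)
obs 9: x=1 → posterior Dirichlet(5, 13/2, 11/4, 10/3, 13)
obs 10: x=2 → posterior Dirichlet(5, 13/2, 15/4, 10/3, 13)
obs 11: x=4 → posterior Dirichlet(5, 13/2, 15/4, 10/3, 14)
obs 12: x=3 → posterior Dirichlet(5, 13/2, 15/4, 13/3, 14)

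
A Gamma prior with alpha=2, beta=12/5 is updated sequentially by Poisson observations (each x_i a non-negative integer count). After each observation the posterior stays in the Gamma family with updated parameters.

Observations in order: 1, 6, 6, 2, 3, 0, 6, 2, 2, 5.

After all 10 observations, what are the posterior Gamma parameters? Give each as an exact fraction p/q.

alpha=35, beta=62/5

obs 1: x=1 → posterior Gamma(3, 17/5)
obs 2: x=6 → posterior Gamma(9, 22/5)
obs 3: x=6 → posterior Gamma(15, 27/5)
obs 4: x=2 → posterior Gamma(17, 32/5)
obs 5: x=3 → posterior Gamma(20, 37/5)
obs 6: x=0 → posterior Gamma(20, 42/5)
obs 7: x=6 → posterior Gamma(26, 47/5)
obs 8: x=2 → posterior Gamma(28, 52/5)
obs 9: x=2 → posterior Gamma(30, 57/5)
obs 10: x=5 → posterior Gamma(35, 62/5)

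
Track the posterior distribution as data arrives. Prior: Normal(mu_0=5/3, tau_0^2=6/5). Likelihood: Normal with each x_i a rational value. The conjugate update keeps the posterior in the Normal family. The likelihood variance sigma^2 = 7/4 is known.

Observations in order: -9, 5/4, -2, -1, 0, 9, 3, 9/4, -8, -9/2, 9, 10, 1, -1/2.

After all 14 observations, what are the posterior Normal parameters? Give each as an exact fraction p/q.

obs 1: x=-9 → posterior Normal(-473/177, 42/59)
obs 2: x=5/4 → posterior Normal(-383/249, 42/83)
obs 3: x=-2 → posterior Normal(-527/321, 42/107)
obs 4: x=-1 → posterior Normal(-599/393, 42/131)
obs 5: x=0 → posterior Normal(-599/465, 42/155)
obs 6: x=9 → posterior Normal(49/537, 42/179)
obs 7: x=3 → posterior Normal(265/609, 6/29)
obs 8: x=9/4 → posterior Normal(427/681, 42/227)
obs 9: x=-8 → posterior Normal(-149/753, 42/251)
obs 10: x=-9/2 → posterior Normal(-43/75, 42/275)
obs 11: x=9 → posterior Normal(175/897, 42/299)
obs 12: x=10 → posterior Normal(895/969, 42/323)
obs 13: x=1 → posterior Normal(967/1041, 42/347)
obs 14: x=-1/2 → posterior Normal(133/159, 6/53)

mu_0=133/159, tau_0^2=6/53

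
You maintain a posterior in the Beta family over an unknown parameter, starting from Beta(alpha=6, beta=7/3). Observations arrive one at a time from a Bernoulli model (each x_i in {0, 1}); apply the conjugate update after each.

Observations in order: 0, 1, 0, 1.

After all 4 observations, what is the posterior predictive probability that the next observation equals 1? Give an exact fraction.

24/37

obs 1: x=0 → posterior Beta(6, 10/3)
obs 2: x=1 → posterior Beta(7, 10/3)
obs 3: x=0 → posterior Beta(7, 13/3)
obs 4: x=1 → posterior Beta(8, 13/3)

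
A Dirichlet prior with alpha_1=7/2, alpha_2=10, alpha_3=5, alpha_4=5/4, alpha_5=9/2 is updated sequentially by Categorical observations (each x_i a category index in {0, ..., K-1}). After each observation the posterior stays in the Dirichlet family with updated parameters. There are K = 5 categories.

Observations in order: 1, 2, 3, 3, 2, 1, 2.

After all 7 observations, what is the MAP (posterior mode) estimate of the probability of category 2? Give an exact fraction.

obs 1: x=1 → posterior Dirichlet(7/2, 11, 5, 5/4, 9/2)
obs 2: x=2 → posterior Dirichlet(7/2, 11, 6, 5/4, 9/2)
obs 3: x=3 → posterior Dirichlet(7/2, 11, 6, 9/4, 9/2)
obs 4: x=3 → posterior Dirichlet(7/2, 11, 6, 13/4, 9/2)
obs 5: x=2 → posterior Dirichlet(7/2, 11, 7, 13/4, 9/2)
obs 6: x=1 → posterior Dirichlet(7/2, 12, 7, 13/4, 9/2)
obs 7: x=2 → posterior Dirichlet(7/2, 12, 8, 13/4, 9/2)

4/15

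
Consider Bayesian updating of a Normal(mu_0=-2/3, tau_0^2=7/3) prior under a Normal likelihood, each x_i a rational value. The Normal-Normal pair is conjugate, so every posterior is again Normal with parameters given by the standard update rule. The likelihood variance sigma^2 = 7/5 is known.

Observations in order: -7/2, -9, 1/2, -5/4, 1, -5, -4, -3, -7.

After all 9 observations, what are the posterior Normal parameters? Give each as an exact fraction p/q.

obs 1: x=-7/2 → posterior Normal(-39/16, 7/8)
obs 2: x=-9 → posterior Normal(-129/26, 7/13)
obs 3: x=1/2 → posterior Normal(-31/9, 7/18)
obs 4: x=-5/4 → posterior Normal(-273/92, 7/23)
obs 5: x=1 → posterior Normal(-253/112, 1/4)
obs 6: x=-5 → posterior Normal(-353/132, 7/33)
obs 7: x=-4 → posterior Normal(-433/152, 7/38)
obs 8: x=-3 → posterior Normal(-493/172, 7/43)
obs 9: x=-7 → posterior Normal(-211/64, 7/48)

mu_0=-211/64, tau_0^2=7/48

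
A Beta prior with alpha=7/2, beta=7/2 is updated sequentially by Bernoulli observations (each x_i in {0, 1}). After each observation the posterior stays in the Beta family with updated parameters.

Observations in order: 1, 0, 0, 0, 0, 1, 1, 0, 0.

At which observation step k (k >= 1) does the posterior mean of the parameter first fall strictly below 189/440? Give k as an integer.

obs 1: x=1 → posterior Beta(9/2, 7/2)
obs 2: x=0 → posterior Beta(9/2, 9/2)
obs 3: x=0 → posterior Beta(9/2, 11/2)
obs 4: x=0 → posterior Beta(9/2, 13/2)
obs 5: x=0 → posterior Beta(9/2, 15/2)
obs 6: x=1 → posterior Beta(11/2, 15/2)
obs 7: x=1 → posterior Beta(13/2, 15/2)
obs 8: x=0 → posterior Beta(13/2, 17/2)
obs 9: x=0 → posterior Beta(13/2, 19/2)

k = 4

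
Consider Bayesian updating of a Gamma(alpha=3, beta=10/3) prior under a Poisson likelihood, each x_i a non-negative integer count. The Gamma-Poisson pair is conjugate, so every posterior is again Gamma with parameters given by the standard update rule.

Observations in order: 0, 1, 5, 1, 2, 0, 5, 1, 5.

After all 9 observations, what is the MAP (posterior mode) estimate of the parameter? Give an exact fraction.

66/37

obs 1: x=0 → posterior Gamma(3, 13/3)
obs 2: x=1 → posterior Gamma(4, 16/3)
obs 3: x=5 → posterior Gamma(9, 19/3)
obs 4: x=1 → posterior Gamma(10, 22/3)
obs 5: x=2 → posterior Gamma(12, 25/3)
obs 6: x=0 → posterior Gamma(12, 28/3)
obs 7: x=5 → posterior Gamma(17, 31/3)
obs 8: x=1 → posterior Gamma(18, 34/3)
obs 9: x=5 → posterior Gamma(23, 37/3)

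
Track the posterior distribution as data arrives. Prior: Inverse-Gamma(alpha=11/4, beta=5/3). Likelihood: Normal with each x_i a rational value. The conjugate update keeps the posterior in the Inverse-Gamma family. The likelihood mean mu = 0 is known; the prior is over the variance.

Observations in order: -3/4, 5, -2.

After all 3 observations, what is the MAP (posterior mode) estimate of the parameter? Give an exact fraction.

1579/504

obs 1: x=-3/4 → posterior Inverse-Gamma(13/4, 187/96)
obs 2: x=5 → posterior Inverse-Gamma(15/4, 1387/96)
obs 3: x=-2 → posterior Inverse-Gamma(17/4, 1579/96)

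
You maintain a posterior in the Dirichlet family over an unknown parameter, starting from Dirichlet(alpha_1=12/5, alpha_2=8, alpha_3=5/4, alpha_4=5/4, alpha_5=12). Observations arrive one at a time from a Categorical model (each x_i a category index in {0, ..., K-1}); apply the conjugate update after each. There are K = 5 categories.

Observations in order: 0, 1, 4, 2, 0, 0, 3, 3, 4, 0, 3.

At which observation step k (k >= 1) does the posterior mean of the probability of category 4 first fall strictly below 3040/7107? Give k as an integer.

k = 6

obs 1: x=0 → posterior Dirichlet(17/5, 8, 5/4, 5/4, 12)
obs 2: x=1 → posterior Dirichlet(17/5, 9, 5/4, 5/4, 12)
obs 3: x=4 → posterior Dirichlet(17/5, 9, 5/4, 5/4, 13)
obs 4: x=2 → posterior Dirichlet(17/5, 9, 9/4, 5/4, 13)
obs 5: x=0 → posterior Dirichlet(22/5, 9, 9/4, 5/4, 13)
obs 6: x=0 → posterior Dirichlet(27/5, 9, 9/4, 5/4, 13)
obs 7: x=3 → posterior Dirichlet(27/5, 9, 9/4, 9/4, 13)
obs 8: x=3 → posterior Dirichlet(27/5, 9, 9/4, 13/4, 13)
obs 9: x=4 → posterior Dirichlet(27/5, 9, 9/4, 13/4, 14)
obs 10: x=0 → posterior Dirichlet(32/5, 9, 9/4, 13/4, 14)
obs 11: x=3 → posterior Dirichlet(32/5, 9, 9/4, 17/4, 14)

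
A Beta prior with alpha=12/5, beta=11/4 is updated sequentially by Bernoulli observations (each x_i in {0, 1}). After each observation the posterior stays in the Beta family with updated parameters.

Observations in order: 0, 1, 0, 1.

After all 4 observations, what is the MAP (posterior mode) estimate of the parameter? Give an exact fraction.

obs 1: x=0 → posterior Beta(12/5, 15/4)
obs 2: x=1 → posterior Beta(17/5, 15/4)
obs 3: x=0 → posterior Beta(17/5, 19/4)
obs 4: x=1 → posterior Beta(22/5, 19/4)

68/143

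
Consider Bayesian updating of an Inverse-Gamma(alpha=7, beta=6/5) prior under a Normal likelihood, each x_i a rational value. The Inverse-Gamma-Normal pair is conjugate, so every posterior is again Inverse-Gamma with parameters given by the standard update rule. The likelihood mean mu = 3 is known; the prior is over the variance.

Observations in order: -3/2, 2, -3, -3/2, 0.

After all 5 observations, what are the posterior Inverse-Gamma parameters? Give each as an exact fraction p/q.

alpha=19/2, beta=889/20

obs 1: x=-3/2 → posterior Inverse-Gamma(15/2, 453/40)
obs 2: x=2 → posterior Inverse-Gamma(8, 473/40)
obs 3: x=-3 → posterior Inverse-Gamma(17/2, 1193/40)
obs 4: x=-3/2 → posterior Inverse-Gamma(9, 799/20)
obs 5: x=0 → posterior Inverse-Gamma(19/2, 889/20)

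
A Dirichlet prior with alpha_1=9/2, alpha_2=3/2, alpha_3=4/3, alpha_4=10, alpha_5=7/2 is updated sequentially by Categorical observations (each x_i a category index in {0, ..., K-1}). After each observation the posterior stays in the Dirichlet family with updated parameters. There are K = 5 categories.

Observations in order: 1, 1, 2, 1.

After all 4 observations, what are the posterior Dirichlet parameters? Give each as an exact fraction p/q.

alpha_1=9/2, alpha_2=9/2, alpha_3=7/3, alpha_4=10, alpha_5=7/2

obs 1: x=1 → posterior Dirichlet(9/2, 5/2, 4/3, 10, 7/2)
obs 2: x=1 → posterior Dirichlet(9/2, 7/2, 4/3, 10, 7/2)
obs 3: x=2 → posterior Dirichlet(9/2, 7/2, 7/3, 10, 7/2)
obs 4: x=1 → posterior Dirichlet(9/2, 9/2, 7/3, 10, 7/2)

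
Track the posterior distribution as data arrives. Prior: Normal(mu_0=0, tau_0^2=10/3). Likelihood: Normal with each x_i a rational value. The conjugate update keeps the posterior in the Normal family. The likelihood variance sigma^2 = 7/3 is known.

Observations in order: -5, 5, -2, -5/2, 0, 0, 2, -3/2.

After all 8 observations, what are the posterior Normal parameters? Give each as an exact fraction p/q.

mu_0=-40/87, tau_0^2=70/261

obs 1: x=-5 → posterior Normal(-50/17, 70/51)
obs 2: x=5 → posterior Normal(0, 70/81)
obs 3: x=-2 → posterior Normal(-20/37, 70/111)
obs 4: x=-5/2 → posterior Normal(-45/47, 70/141)
obs 5: x=0 → posterior Normal(-15/19, 70/171)
obs 6: x=0 → posterior Normal(-45/67, 70/201)
obs 7: x=2 → posterior Normal(-25/77, 10/33)
obs 8: x=-3/2 → posterior Normal(-40/87, 70/261)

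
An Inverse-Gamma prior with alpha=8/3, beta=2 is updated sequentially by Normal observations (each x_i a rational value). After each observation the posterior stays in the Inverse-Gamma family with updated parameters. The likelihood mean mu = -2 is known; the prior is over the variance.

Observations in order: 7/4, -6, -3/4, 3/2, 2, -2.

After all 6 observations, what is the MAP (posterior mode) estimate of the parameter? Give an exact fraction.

1533/320

obs 1: x=7/4 → posterior Inverse-Gamma(19/6, 289/32)
obs 2: x=-6 → posterior Inverse-Gamma(11/3, 545/32)
obs 3: x=-3/4 → posterior Inverse-Gamma(25/6, 285/16)
obs 4: x=3/2 → posterior Inverse-Gamma(14/3, 383/16)
obs 5: x=2 → posterior Inverse-Gamma(31/6, 511/16)
obs 6: x=-2 → posterior Inverse-Gamma(17/3, 511/16)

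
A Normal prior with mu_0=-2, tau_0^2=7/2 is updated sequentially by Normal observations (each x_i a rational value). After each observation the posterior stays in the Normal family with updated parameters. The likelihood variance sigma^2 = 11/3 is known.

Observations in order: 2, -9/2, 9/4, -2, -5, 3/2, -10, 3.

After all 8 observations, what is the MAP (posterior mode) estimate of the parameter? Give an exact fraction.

-1247/760

obs 1: x=2 → posterior Normal(-2/43, 77/43)
obs 2: x=-9/2 → posterior Normal(-193/128, 77/64)
obs 3: x=9/4 → posterior Normal(-197/340, 77/85)
obs 4: x=-2 → posterior Normal(-365/424, 77/106)
obs 5: x=-5 → posterior Normal(-785/508, 77/127)
obs 6: x=3/2 → posterior Normal(-659/592, 77/148)
obs 7: x=-10 → posterior Normal(-1499/676, 77/169)
obs 8: x=3 → posterior Normal(-1247/760, 77/190)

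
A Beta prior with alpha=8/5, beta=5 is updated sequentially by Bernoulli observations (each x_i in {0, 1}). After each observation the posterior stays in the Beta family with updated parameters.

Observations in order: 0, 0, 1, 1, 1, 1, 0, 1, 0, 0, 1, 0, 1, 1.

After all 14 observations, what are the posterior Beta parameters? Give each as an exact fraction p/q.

obs 1: x=0 → posterior Beta(8/5, 6)
obs 2: x=0 → posterior Beta(8/5, 7)
obs 3: x=1 → posterior Beta(13/5, 7)
obs 4: x=1 → posterior Beta(18/5, 7)
obs 5: x=1 → posterior Beta(23/5, 7)
obs 6: x=1 → posterior Beta(28/5, 7)
obs 7: x=0 → posterior Beta(28/5, 8)
obs 8: x=1 → posterior Beta(33/5, 8)
obs 9: x=0 → posterior Beta(33/5, 9)
obs 10: x=0 → posterior Beta(33/5, 10)
obs 11: x=1 → posterior Beta(38/5, 10)
obs 12: x=0 → posterior Beta(38/5, 11)
obs 13: x=1 → posterior Beta(43/5, 11)
obs 14: x=1 → posterior Beta(48/5, 11)

alpha=48/5, beta=11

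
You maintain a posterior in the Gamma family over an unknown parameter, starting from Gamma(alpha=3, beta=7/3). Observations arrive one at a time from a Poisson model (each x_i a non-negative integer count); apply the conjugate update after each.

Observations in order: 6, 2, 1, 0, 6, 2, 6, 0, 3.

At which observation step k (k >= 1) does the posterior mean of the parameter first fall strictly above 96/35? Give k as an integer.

obs 1: x=6 → posterior Gamma(9, 10/3)
obs 2: x=2 → posterior Gamma(11, 13/3)
obs 3: x=1 → posterior Gamma(12, 16/3)
obs 4: x=0 → posterior Gamma(12, 19/3)
obs 5: x=6 → posterior Gamma(18, 22/3)
obs 6: x=2 → posterior Gamma(20, 25/3)
obs 7: x=6 → posterior Gamma(26, 28/3)
obs 8: x=0 → posterior Gamma(26, 31/3)
obs 9: x=3 → posterior Gamma(29, 34/3)

k = 7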